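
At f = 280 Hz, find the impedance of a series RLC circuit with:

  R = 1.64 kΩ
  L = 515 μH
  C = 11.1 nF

Step 1 — Angular frequency: ω = 2π·f = 2π·280 = 1759 rad/s.
Step 2 — Component impedances:
  R: Z = R = 1640 Ω
  L: Z = jωL = j·1759·0.000515 = 0 + j0.906 Ω
  C: Z = 1/(jωC) = -j/(ω·C) = 0 - j5.121e+04 Ω
Step 3 — Series combination: Z_total = R + L + C = 1640 - j5.121e+04 Ω = 5.123e+04∠-88.2° Ω.

Z = 1640 - j5.121e+04 Ω = 5.123e+04∠-88.2° Ω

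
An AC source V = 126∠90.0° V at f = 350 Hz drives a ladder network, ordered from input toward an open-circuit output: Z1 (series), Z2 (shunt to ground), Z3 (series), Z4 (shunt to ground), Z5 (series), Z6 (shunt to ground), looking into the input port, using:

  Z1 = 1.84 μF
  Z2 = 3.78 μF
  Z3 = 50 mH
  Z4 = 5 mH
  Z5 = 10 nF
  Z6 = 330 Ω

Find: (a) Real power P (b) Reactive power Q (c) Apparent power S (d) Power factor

Step 1 — Angular frequency: ω = 2π·f = 2π·350 = 2199 rad/s.
Step 2 — Component impedances:
  Z1: Z = 1/(jωC) = -j/(ω·C) = 0 - j247.1 Ω
  Z2: Z = 1/(jωC) = -j/(ω·C) = 0 - j120.3 Ω
  Z3: Z = jωL = j·2199·0.05 = 0 + j110 Ω
  Z4: Z = jωL = j·2199·0.005 = 0 + j11 Ω
  Z5: Z = 1/(jωC) = -j/(ω·C) = 0 - j4.547e+04 Ω
  Z6: Z = R = 330 Ω
Step 3 — Ladder network (open output): work backward from the far end, alternating series and parallel combinations. Z_in = 0.6502 - j2.245e+04 Ω = 2.245e+04∠-90.0° Ω.
Step 4 — Source phasor: V = 126∠90.0° V = 0 + j126 V.
Step 5 — Current: I = V / Z = -0.005613 + j1.626e-07 A = 0.005613∠180.0° A.
Step 6 — Complex power: S = V·I* = 2.049e-05 - j0.7073 VA.
Step 7 — Real power: P = Re(S) = 2.049e-05 W.
Step 8 — Reactive power: Q = Im(S) = -0.7073 VAR.
Step 9 — Apparent power: |S| = 0.7073 VA.
Step 10 — Power factor: PF = P/|S| = 2.897e-05 (leading).

(a) P = 2.049e-05 W  (b) Q = -0.7073 VAR  (c) S = 0.7073 VA  (d) PF = 2.897e-05 (leading)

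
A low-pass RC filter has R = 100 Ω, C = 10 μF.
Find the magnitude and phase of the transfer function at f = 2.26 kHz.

Step 1 — Angular frequency: ω = 2π·2260 = 1.42e+04 rad/s.
Step 2 — Transfer function: H(jω) = 1/(1 + jωRC).
Step 3 — Denominator: 1 + jωRC = 1 + j·1.42e+04·100·1e-05 = 1 + j14.2.
Step 4 — H = 0.004935 - j0.07008.
Step 5 — Magnitude: |H| = 0.07025 (-23.1 dB); phase: φ = -86.0°.

|H| = 0.07025 (-23.1 dB), φ = -86.0°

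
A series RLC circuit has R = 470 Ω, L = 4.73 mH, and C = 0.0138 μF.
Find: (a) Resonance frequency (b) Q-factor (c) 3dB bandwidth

Step 1 — Resonance condition Im(Z)=0 gives ω₀ = 1/√(LC).
Step 2 — ω₀ = 1/√(0.00473·1.38e-08) = 1.238e+05 rad/s.
Step 3 — f₀ = ω₀/(2π) = 1.97e+04 Hz.
Step 4 — Series Q: Q = ω₀L/R = 1.238e+05·0.00473/470 = 1.246.
Step 5 — 3dB bandwidth: Δω = ω₀/Q = 9.937e+04 rad/s; BW = Δω/(2π) = 1.581e+04 Hz.

(a) f₀ = 1.97e+04 Hz  (b) Q = 1.246  (c) BW = 1.581e+04 Hz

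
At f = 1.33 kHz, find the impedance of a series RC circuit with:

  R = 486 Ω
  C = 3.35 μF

Step 1 — Angular frequency: ω = 2π·f = 2π·1330 = 8357 rad/s.
Step 2 — Component impedances:
  R: Z = R = 486 Ω
  C: Z = 1/(jωC) = -j/(ω·C) = 0 - j35.72 Ω
Step 3 — Series combination: Z_total = R + C = 486 - j35.72 Ω = 487.3∠-4.2° Ω.

Z = 486 - j35.72 Ω = 487.3∠-4.2° Ω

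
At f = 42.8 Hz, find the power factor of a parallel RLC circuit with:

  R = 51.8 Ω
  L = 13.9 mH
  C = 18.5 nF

Step 1 — Angular frequency: ω = 2π·f = 2π·42.8 = 268.9 rad/s.
Step 2 — Component impedances:
  R: Z = R = 51.8 Ω
  L: Z = jωL = j·268.9·0.0139 = 0 + j3.738 Ω
  C: Z = 1/(jωC) = -j/(ω·C) = 0 - j2.01e+05 Ω
Step 3 — Parallel combination: 1/Z_total = 1/R + 1/L + 1/C; Z_total = 0.2684 + j3.719 Ω = 3.728∠85.9° Ω.
Step 4 — Power factor: PF = cos(φ) = Re(Z)/|Z| = 0.268354/3.72837 = 0.07198.
Step 5 — Type: Im(Z) = 3.719 ⇒ lagging (phase φ = 85.9°).

PF = 0.07198 (lagging, φ = 85.9°)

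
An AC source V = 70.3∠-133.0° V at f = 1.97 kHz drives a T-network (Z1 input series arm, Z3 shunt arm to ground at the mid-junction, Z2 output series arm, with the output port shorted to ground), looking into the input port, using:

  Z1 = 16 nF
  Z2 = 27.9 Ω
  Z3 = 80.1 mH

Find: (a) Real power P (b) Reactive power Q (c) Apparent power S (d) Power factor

Step 1 — Angular frequency: ω = 2π·f = 2π·1970 = 1.238e+04 rad/s.
Step 2 — Component impedances:
  Z1: Z = 1/(jωC) = -j/(ω·C) = 0 - j5049 Ω
  Z2: Z = R = 27.9 Ω
  Z3: Z = jωL = j·1.238e+04·0.0801 = 0 + j991.5 Ω
Step 3 — With the output port shorted to ground, the output series arm Z2 runs from the junction to ground; the shunt arm Z3 also runs from the junction to ground. They appear in parallel: Z3 || Z2 = 27.88 + j0.7845 Ω.
Step 4 — Series with input arm Z1: Z_in = Z1 + (Z3 || Z2) = 27.88 - j5049 Ω = 5049∠-89.7° Ω.
Step 5 — Source phasor: V = 70.3∠-133.0° V = -47.94 - j51.41 V.
Step 6 — Current: I = V / Z = 0.01013 - j0.009553 A = 0.01392∠-43.3° A.
Step 7 — Complex power: S = V·I* = 0.005405 - j0.9789 VA.
Step 8 — Real power: P = Re(S) = 0.005405 W.
Step 9 — Reactive power: Q = Im(S) = -0.9789 VAR.
Step 10 — Apparent power: |S| = 0.9789 VA.
Step 11 — Power factor: PF = P/|S| = 0.005522 (leading).

(a) P = 0.005405 W  (b) Q = -0.9789 VAR  (c) S = 0.9789 VA  (d) PF = 0.005522 (leading)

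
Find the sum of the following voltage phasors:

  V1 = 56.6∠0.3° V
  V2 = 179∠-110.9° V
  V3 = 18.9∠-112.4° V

Step 1 — Convert each phasor to rectangular form:
  V1 = 56.6·(cos(0.3°) + j·sin(0.3°)) = 56.6 + j0.2964 V
  V2 = 179·(cos(-110.9°) + j·sin(-110.9°)) = -63.86 - j167.2 V
  V3 = 18.9·(cos(-112.4°) + j·sin(-112.4°)) = -7.202 - j17.47 V
Step 2 — Sum components: V_total = -14.46 - j184.4 V.
Step 3 — Convert to polar: |V_total| = 185 V, ∠V_total = -94.5°.

V_total = 185∠-94.5° V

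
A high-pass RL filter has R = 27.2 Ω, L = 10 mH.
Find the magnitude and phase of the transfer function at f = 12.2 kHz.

Step 1 — Angular frequency: ω = 2π·1.22e+04 = 7.665e+04 rad/s.
Step 2 — Transfer function: H(jω) = jωL/(R + jωL).
Step 3 — Numerator jωL = j·766.5; denominator R + jωL = 27.2 + j766.5.
Step 4 — H = 0.9987 + j0.03544.
Step 5 — Magnitude: |H| = 0.9994 (-0.0 dB); phase: φ = 2.0°.

|H| = 0.9994 (-0.0 dB), φ = 2.0°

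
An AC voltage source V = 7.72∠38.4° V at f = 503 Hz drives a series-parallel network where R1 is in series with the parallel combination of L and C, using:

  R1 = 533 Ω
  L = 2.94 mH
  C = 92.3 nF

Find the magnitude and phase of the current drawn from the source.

Step 1 — Angular frequency: ω = 2π·f = 2π·503 = 3160 rad/s.
Step 2 — Component impedances:
  R1: Z = R = 533 Ω
  L: Z = jωL = j·3160·0.00294 = 0 + j9.292 Ω
  C: Z = 1/(jωC) = -j/(ω·C) = 0 - j3428 Ω
Step 3 — Parallel branch: L || C = 1/(1/L + 1/C) = 0 + j9.317 Ω.
Step 4 — Series with R1: Z_total = R1 + (L || C) = 533 + j9.317 Ω = 533.1∠1.0° Ω.
Step 5 — Source phasor: V = 7.72∠38.4° V = 6.05 + j4.795 V.
Step 6 — Ohm's law: I = V / Z_total = (6.05 + j4.795) / (533 + j9.317) = 0.0115 + j0.008796 A.
Step 7 — Convert to polar: |I| = 0.01448 A, ∠I = 37.4°.

I = 0.01448∠37.4° A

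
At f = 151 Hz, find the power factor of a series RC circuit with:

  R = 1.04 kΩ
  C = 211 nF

Step 1 — Angular frequency: ω = 2π·f = 2π·151 = 948.8 rad/s.
Step 2 — Component impedances:
  R: Z = R = 1040 Ω
  C: Z = 1/(jωC) = -j/(ω·C) = 0 - j4995 Ω
Step 3 — Series combination: Z_total = R + C = 1040 - j4995 Ω = 5102∠-78.2° Ω.
Step 4 — Power factor: PF = cos(φ) = Re(Z)/|Z| = 1040/5102 = 0.2038.
Step 5 — Type: Im(Z) = -4995 ⇒ leading (phase φ = -78.2°).

PF = 0.2038 (leading, φ = -78.2°)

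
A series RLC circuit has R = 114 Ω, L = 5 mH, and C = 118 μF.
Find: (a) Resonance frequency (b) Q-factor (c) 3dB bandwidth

Step 1 — Resonance condition Im(Z)=0 gives ω₀ = 1/√(LC).
Step 2 — ω₀ = 1/√(0.005·0.000118) = 1302 rad/s.
Step 3 — f₀ = ω₀/(2π) = 207.2 Hz.
Step 4 — Series Q: Q = ω₀L/R = 1302·0.005/114 = 0.0571.
Step 5 — 3dB bandwidth: Δω = ω₀/Q = 2.28e+04 rad/s; BW = Δω/(2π) = 3629 Hz.

(a) f₀ = 207.2 Hz  (b) Q = 0.0571  (c) BW = 3629 Hz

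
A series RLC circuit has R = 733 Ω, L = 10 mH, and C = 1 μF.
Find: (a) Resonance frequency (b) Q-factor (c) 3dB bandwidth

Step 1 — Resonance: ω₀ = 1/√(LC) = 1/√(0.01·1e-06) = 1e+04 rad/s.
Step 2 — f₀ = ω₀/(2π) = 1592 Hz.
Step 3 — Series Q: Q = ω₀L/R = 1e+04·0.01/733 = 0.1364.
Step 4 — Bandwidth: Δω = ω₀/Q = 7.33e+04 rad/s; BW = Δω/(2π) = 1.167e+04 Hz.

(a) f₀ = 1592 Hz  (b) Q = 0.1364  (c) BW = 1.167e+04 Hz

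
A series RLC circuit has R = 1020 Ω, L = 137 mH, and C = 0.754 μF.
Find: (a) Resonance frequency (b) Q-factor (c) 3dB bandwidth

Step 1 — Resonance: ω₀ = 1/√(LC) = 1/√(0.137·7.54e-07) = 3111 rad/s.
Step 2 — f₀ = ω₀/(2π) = 495.2 Hz.
Step 3 — Series Q: Q = ω₀L/R = 3111·0.137/1020 = 0.4179.
Step 4 — Bandwidth: Δω = ω₀/Q = 7445 rad/s; BW = Δω/(2π) = 1185 Hz.

(a) f₀ = 495.2 Hz  (b) Q = 0.4179  (c) BW = 1185 Hz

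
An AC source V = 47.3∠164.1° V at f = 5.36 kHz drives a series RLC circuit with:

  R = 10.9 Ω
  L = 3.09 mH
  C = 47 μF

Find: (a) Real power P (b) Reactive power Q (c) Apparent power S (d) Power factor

Step 1 — Angular frequency: ω = 2π·f = 2π·5360 = 3.368e+04 rad/s.
Step 2 — Component impedances:
  R: Z = R = 10.9 Ω
  L: Z = jωL = j·3.368e+04·0.00309 = 0 + j104.1 Ω
  C: Z = 1/(jωC) = -j/(ω·C) = 0 - j0.6318 Ω
Step 3 — Series combination: Z_total = R + L + C = 10.9 + j103.4 Ω = 104∠84.0° Ω.
Step 4 — Source phasor: V = 47.3∠164.1° V = -45.49 + j12.96 V.
Step 5 — Current: I = V / Z = 0.07807 + j0.448 A = 0.4548∠80.1° A.
Step 6 — Complex power: S = V·I* = 2.254 + j21.39 VA.
Step 7 — Real power: P = Re(S) = 2.254 W.
Step 8 — Reactive power: Q = Im(S) = 21.39 VAR.
Step 9 — Apparent power: |S| = 21.51 VA.
Step 10 — Power factor: PF = P/|S| = 0.1048 (lagging).

(a) P = 2.254 W  (b) Q = 21.39 VAR  (c) S = 21.51 VA  (d) PF = 0.1048 (lagging)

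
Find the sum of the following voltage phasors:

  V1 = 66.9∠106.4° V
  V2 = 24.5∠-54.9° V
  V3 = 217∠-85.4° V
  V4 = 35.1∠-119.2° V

Step 1 — Convert each phasor to rectangular form:
  V1 = 66.9·(cos(106.4°) + j·sin(106.4°)) = -18.89 + j64.18 V
  V2 = 24.5·(cos(-54.9°) + j·sin(-54.9°)) = 14.09 - j20.04 V
  V3 = 217·(cos(-85.4°) + j·sin(-85.4°)) = 17.4 - j216.3 V
  V4 = 35.1·(cos(-119.2°) + j·sin(-119.2°)) = -17.12 - j30.64 V
Step 2 — Sum components: V_total = -4.522 - j202.8 V.
Step 3 — Convert to polar: |V_total| = 202.9 V, ∠V_total = -91.3°.

V_total = 202.9∠-91.3° V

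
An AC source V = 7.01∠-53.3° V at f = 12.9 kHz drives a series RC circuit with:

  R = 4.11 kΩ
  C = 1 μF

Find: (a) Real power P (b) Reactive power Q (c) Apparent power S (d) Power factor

Step 1 — Angular frequency: ω = 2π·f = 2π·1.29e+04 = 8.105e+04 rad/s.
Step 2 — Component impedances:
  R: Z = R = 4110 Ω
  C: Z = 1/(jωC) = -j/(ω·C) = 0 - j12.34 Ω
Step 3 — Series combination: Z_total = R + C = 4110 - j12.34 Ω = 4110∠-0.2° Ω.
Step 4 — Source phasor: V = 7.01∠-53.3° V = 4.189 - j5.62 V.
Step 5 — Current: I = V / Z = 0.001023 - j0.001364 A = 0.001706∠-53.1° A.
Step 6 — Complex power: S = V·I* = 0.01196 - j3.589e-05 VA.
Step 7 — Real power: P = Re(S) = 0.01196 W.
Step 8 — Reactive power: Q = Im(S) = -3.589e-05 VAR.
Step 9 — Apparent power: |S| = 0.01196 VA.
Step 10 — Power factor: PF = P/|S| = 1 (leading).

(a) P = 0.01196 W  (b) Q = -3.589e-05 VAR  (c) S = 0.01196 VA  (d) PF = 1 (leading)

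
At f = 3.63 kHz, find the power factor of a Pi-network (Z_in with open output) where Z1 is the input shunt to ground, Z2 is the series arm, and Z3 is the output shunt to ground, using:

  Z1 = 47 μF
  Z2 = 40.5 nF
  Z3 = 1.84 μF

Step 1 — Angular frequency: ω = 2π·f = 2π·3630 = 2.281e+04 rad/s.
Step 2 — Component impedances:
  Z1: Z = 1/(jωC) = -j/(ω·C) = 0 - j0.9329 Ω
  Z2: Z = 1/(jωC) = -j/(ω·C) = 0 - j1083 Ω
  Z3: Z = 1/(jωC) = -j/(ω·C) = 0 - j23.83 Ω
Step 3 — With open output, the series arm Z2 and the output shunt Z3 appear in series to ground: Z2 + Z3 = 0 - j1106 Ω.
Step 4 — Parallel with input shunt Z1: Z_in = Z1 || (Z2 + Z3) = 0 - j0.9321 Ω = 0.9321∠-90.0° Ω.
Step 5 — Power factor: PF = cos(φ) = Re(Z)/|Z| = 0/0.9321 = 0.
Step 6 — Type: Im(Z) = -0.9321 ⇒ leading (phase φ = -90.0°).

PF = 0 (leading, φ = -90.0°)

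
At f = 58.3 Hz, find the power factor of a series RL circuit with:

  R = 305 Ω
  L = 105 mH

Step 1 — Angular frequency: ω = 2π·f = 2π·58.3 = 366.3 rad/s.
Step 2 — Component impedances:
  R: Z = R = 305 Ω
  L: Z = jωL = j·366.3·0.105 = 0 + j38.46 Ω
Step 3 — Series combination: Z_total = R + L = 305 + j38.46 Ω = 307.4∠7.2° Ω.
Step 4 — Power factor: PF = cos(φ) = Re(Z)/|Z| = 305/307.42 = 0.9921.
Step 5 — Type: Im(Z) = 38.46 ⇒ lagging (phase φ = 7.2°).

PF = 0.9921 (lagging, φ = 7.2°)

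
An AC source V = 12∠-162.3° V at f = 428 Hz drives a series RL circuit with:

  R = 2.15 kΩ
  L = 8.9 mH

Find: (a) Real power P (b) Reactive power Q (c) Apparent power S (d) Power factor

Step 1 — Angular frequency: ω = 2π·f = 2π·428 = 2689 rad/s.
Step 2 — Component impedances:
  R: Z = R = 2150 Ω
  L: Z = jωL = j·2689·0.0089 = 0 + j23.93 Ω
Step 3 — Series combination: Z_total = R + L = 2150 + j23.93 Ω = 2150∠0.6° Ω.
Step 4 — Source phasor: V = 12∠-162.3° V = -11.43 - j3.648 V.
Step 5 — Current: I = V / Z = -0.005335 - j0.001638 A = 0.005581∠-162.9° A.
Step 6 — Complex power: S = V·I* = 0.06697 + j0.0007455 VA.
Step 7 — Real power: P = Re(S) = 0.06697 W.
Step 8 — Reactive power: Q = Im(S) = 0.0007455 VAR.
Step 9 — Apparent power: |S| = 0.06697 VA.
Step 10 — Power factor: PF = P/|S| = 0.9999 (lagging).

(a) P = 0.06697 W  (b) Q = 0.0007455 VAR  (c) S = 0.06697 VA  (d) PF = 0.9999 (lagging)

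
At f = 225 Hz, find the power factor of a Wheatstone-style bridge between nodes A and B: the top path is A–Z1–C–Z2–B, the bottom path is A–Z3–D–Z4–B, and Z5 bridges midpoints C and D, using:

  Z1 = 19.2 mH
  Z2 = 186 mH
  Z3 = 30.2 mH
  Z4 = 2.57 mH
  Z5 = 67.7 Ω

Step 1 — Angular frequency: ω = 2π·f = 2π·225 = 1414 rad/s.
Step 2 — Component impedances:
  Z1: Z = jωL = j·1414·0.0192 = 0 + j27.14 Ω
  Z2: Z = jωL = j·1414·0.186 = 0 + j263 Ω
  Z3: Z = jωL = j·1414·0.0302 = 0 + j42.69 Ω
  Z4: Z = jωL = j·1414·0.00257 = 0 + j3.633 Ω
  Z5: Z = R = 67.7 Ω
Step 3 — Bridge requires nodal analysis (the Z5 bridge couples midpoints C and D, so the two paths cannot be reduced to a simple series/parallel combination). Setting node B to ground and injecting 1 A at node A, the 3-node admittance system at A, C, D solves to V_A = Z_AB = 9.688 + j32.03 Ω = 33.46∠73.2° Ω.
Step 4 — Power factor: PF = cos(φ) = Re(Z)/|Z| = 9.688/33.46 = 0.2895.
Step 5 — Type: Im(Z) = 32.03 ⇒ lagging (phase φ = 73.2°).

PF = 0.2895 (lagging, φ = 73.2°)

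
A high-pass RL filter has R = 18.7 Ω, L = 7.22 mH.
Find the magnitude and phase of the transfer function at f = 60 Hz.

Step 1 — Angular frequency: ω = 2π·60 = 377 rad/s.
Step 2 — Transfer function: H(jω) = jωL/(R + jωL).
Step 3 — Numerator jωL = j·2.722; denominator R + jωL = 18.7 + j2.722.
Step 4 — H = 0.02075 + j0.1425.
Step 5 — Magnitude: |H| = 0.144 (-16.8 dB); phase: φ = 81.7°.

|H| = 0.144 (-16.8 dB), φ = 81.7°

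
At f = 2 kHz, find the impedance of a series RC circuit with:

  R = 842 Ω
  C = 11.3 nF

Step 1 — Angular frequency: ω = 2π·f = 2π·2000 = 1.257e+04 rad/s.
Step 2 — Component impedances:
  R: Z = R = 842 Ω
  C: Z = 1/(jωC) = -j/(ω·C) = 0 - j7042 Ω
Step 3 — Series combination: Z_total = R + C = 842 - j7042 Ω = 7092∠-83.2° Ω.

Z = 842 - j7042 Ω = 7092∠-83.2° Ω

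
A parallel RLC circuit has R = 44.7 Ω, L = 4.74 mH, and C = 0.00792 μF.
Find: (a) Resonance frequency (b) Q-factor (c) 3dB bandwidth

Step 1 — Resonance: ω₀ = 1/√(LC) = 1/√(0.00474·7.92e-09) = 1.632e+05 rad/s.
Step 2 — f₀ = ω₀/(2π) = 2.598e+04 Hz.
Step 3 — Parallel Q: Q = R/(ω₀L) = 44.7/(1.632e+05·0.00474) = 0.05778.
Step 4 — Bandwidth: Δω = ω₀/Q = 2.825e+06 rad/s; BW = Δω/(2π) = 4.496e+05 Hz.

(a) f₀ = 2.598e+04 Hz  (b) Q = 0.05778  (c) BW = 4.496e+05 Hz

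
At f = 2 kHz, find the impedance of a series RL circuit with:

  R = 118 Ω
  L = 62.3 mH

Step 1 — Angular frequency: ω = 2π·f = 2π·2000 = 1.257e+04 rad/s.
Step 2 — Component impedances:
  R: Z = R = 118 Ω
  L: Z = jωL = j·1.257e+04·0.0623 = 0 + j782.9 Ω
Step 3 — Series combination: Z_total = R + L = 118 + j782.9 Ω = 791.7∠81.4° Ω.

Z = 118 + j782.9 Ω = 791.7∠81.4° Ω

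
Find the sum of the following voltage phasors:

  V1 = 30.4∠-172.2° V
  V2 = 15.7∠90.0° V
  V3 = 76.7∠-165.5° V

Step 1 — Convert each phasor to rectangular form:
  V1 = 30.4·(cos(-172.2°) + j·sin(-172.2°)) = -30.12 - j4.126 V
  V2 = 15.7·(cos(90.0°) + j·sin(90.0°)) = 0 + j15.7 V
  V3 = 76.7·(cos(-165.5°) + j·sin(-165.5°)) = -74.26 - j19.2 V
Step 2 — Sum components: V_total = -104.4 - j7.63 V.
Step 3 — Convert to polar: |V_total| = 104.7 V, ∠V_total = -175.8°.

V_total = 104.7∠-175.8° V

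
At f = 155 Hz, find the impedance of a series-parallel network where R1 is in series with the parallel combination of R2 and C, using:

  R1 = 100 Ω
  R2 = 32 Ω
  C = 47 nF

Step 1 — Angular frequency: ω = 2π·f = 2π·155 = 973.9 rad/s.
Step 2 — Component impedances:
  R1: Z = R = 100 Ω
  R2: Z = R = 32 Ω
  C: Z = 1/(jωC) = -j/(ω·C) = 0 - j2.185e+04 Ω
Step 3 — Parallel branch: R2 || C = 1/(1/R2 + 1/C) = 32 - j0.04687 Ω.
Step 4 — Series with R1: Z_total = R1 + (R2 || C) = 132 - j0.04687 Ω = 132∠-0.0° Ω.

Z = 132 - j0.04687 Ω = 132∠-0.0° Ω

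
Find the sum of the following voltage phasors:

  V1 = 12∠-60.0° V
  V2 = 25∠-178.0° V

Step 1 — Convert each phasor to rectangular form:
  V1 = 12·(cos(-60.0°) + j·sin(-60.0°)) = 6 - j10.39 V
  V2 = 25·(cos(-178.0°) + j·sin(-178.0°)) = -24.98 - j0.8725 V
Step 2 — Sum components: V_total = -18.98 - j11.26 V.
Step 3 — Convert to polar: |V_total| = 22.08 V, ∠V_total = -149.3°.

V_total = 22.08∠-149.3° V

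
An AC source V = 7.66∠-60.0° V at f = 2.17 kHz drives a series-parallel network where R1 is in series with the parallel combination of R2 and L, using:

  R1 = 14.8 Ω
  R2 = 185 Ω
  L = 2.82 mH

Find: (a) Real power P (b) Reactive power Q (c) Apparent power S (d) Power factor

Step 1 — Angular frequency: ω = 2π·f = 2π·2170 = 1.363e+04 rad/s.
Step 2 — Component impedances:
  R1: Z = R = 14.8 Ω
  R2: Z = R = 185 Ω
  L: Z = jωL = j·1.363e+04·0.00282 = 0 + j38.45 Ω
Step 3 — Parallel branch: R2 || L = 1/(1/R2 + 1/L) = 7.66 + j36.86 Ω.
Step 4 — Series with R1: Z_total = R1 + (R2 || L) = 22.46 + j36.86 Ω = 43.16∠58.6° Ω.
Step 5 — Source phasor: V = 7.66∠-60.0° V = 3.83 - j6.634 V.
Step 6 — Current: I = V / Z = -0.08507 - j0.1558 A = 0.1775∠-118.6° A.
Step 7 — Complex power: S = V·I* = 0.7074 + j1.161 VA.
Step 8 — Real power: P = Re(S) = 0.7074 W.
Step 9 — Reactive power: Q = Im(S) = 1.161 VAR.
Step 10 — Apparent power: |S| = 1.359 VA.
Step 11 — Power factor: PF = P/|S| = 0.5204 (lagging).

(a) P = 0.7074 W  (b) Q = 1.161 VAR  (c) S = 1.359 VA  (d) PF = 0.5204 (lagging)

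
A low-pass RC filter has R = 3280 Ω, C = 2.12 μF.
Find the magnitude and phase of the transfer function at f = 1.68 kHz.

Step 1 — Angular frequency: ω = 2π·1680 = 1.056e+04 rad/s.
Step 2 — Transfer function: H(jω) = 1/(1 + jωRC).
Step 3 — Denominator: 1 + jωRC = 1 + j·1.056e+04·3280·2.12e-06 = 1 + j73.4.
Step 4 — H = 0.0001856 - j0.01362.
Step 5 — Magnitude: |H| = 0.01362 (-37.3 dB); phase: φ = -89.2°.

|H| = 0.01362 (-37.3 dB), φ = -89.2°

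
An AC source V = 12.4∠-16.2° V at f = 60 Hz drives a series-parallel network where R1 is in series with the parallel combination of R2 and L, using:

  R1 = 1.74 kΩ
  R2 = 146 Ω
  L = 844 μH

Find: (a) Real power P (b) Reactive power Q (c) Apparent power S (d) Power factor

Step 1 — Angular frequency: ω = 2π·f = 2π·60 = 377 rad/s.
Step 2 — Component impedances:
  R1: Z = R = 1740 Ω
  R2: Z = R = 146 Ω
  L: Z = jωL = j·377·0.000844 = 0 + j0.3182 Ω
Step 3 — Parallel branch: R2 || L = 1/(1/R2 + 1/L) = 0.0006934 + j0.3182 Ω.
Step 4 — Series with R1: Z_total = R1 + (R2 || L) = 1740 + j0.3182 Ω = 1740∠0.0° Ω.
Step 5 — Source phasor: V = 12.4∠-16.2° V = 11.91 - j3.459 V.
Step 6 — Current: I = V / Z = 0.006843 - j0.001989 A = 0.007126∠-16.2° A.
Step 7 — Complex power: S = V·I* = 0.08837 + j1.616e-05 VA.
Step 8 — Real power: P = Re(S) = 0.08837 W.
Step 9 — Reactive power: Q = Im(S) = 1.616e-05 VAR.
Step 10 — Apparent power: |S| = 0.08837 VA.
Step 11 — Power factor: PF = P/|S| = 1 (lagging).

(a) P = 0.08837 W  (b) Q = 1.616e-05 VAR  (c) S = 0.08837 VA  (d) PF = 1 (lagging)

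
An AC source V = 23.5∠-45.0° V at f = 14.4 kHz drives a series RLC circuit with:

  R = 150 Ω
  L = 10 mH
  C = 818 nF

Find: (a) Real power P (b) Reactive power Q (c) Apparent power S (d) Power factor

Step 1 — Angular frequency: ω = 2π·f = 2π·1.44e+04 = 9.048e+04 rad/s.
Step 2 — Component impedances:
  R: Z = R = 150 Ω
  L: Z = jωL = j·9.048e+04·0.01 = 0 + j904.8 Ω
  C: Z = 1/(jωC) = -j/(ω·C) = 0 - j13.51 Ω
Step 3 — Series combination: Z_total = R + L + C = 150 + j891.3 Ω = 903.8∠80.4° Ω.
Step 4 — Source phasor: V = 23.5∠-45.0° V = 16.62 - j16.62 V.
Step 5 — Current: I = V / Z = -0.01508 - j0.02118 A = 0.026∠-125.4° A.
Step 6 — Complex power: S = V·I* = 0.1014 + j0.6026 VA.
Step 7 — Real power: P = Re(S) = 0.1014 W.
Step 8 — Reactive power: Q = Im(S) = 0.6026 VAR.
Step 9 — Apparent power: |S| = 0.611 VA.
Step 10 — Power factor: PF = P/|S| = 0.166 (lagging).

(a) P = 0.1014 W  (b) Q = 0.6026 VAR  (c) S = 0.611 VA  (d) PF = 0.166 (lagging)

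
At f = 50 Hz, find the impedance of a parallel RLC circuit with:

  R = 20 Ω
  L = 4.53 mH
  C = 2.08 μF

Step 1 — Angular frequency: ω = 2π·f = 2π·50 = 314.2 rad/s.
Step 2 — Component impedances:
  R: Z = R = 20 Ω
  L: Z = jωL = j·314.2·0.00453 = 0 + j1.423 Ω
  C: Z = 1/(jωC) = -j/(ω·C) = 0 - j1530 Ω
Step 3 — Parallel combination: 1/Z_total = 1/R + 1/L + 1/C; Z_total = 0.1009 + j1.417 Ω = 1.421∠85.9° Ω.

Z = 0.1009 + j1.417 Ω = 1.421∠85.9° Ω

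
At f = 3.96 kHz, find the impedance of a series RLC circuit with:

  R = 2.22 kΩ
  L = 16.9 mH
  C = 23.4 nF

Step 1 — Angular frequency: ω = 2π·f = 2π·3960 = 2.488e+04 rad/s.
Step 2 — Component impedances:
  R: Z = R = 2220 Ω
  L: Z = jωL = j·2.488e+04·0.0169 = 0 + j420.5 Ω
  C: Z = 1/(jωC) = -j/(ω·C) = 0 - j1718 Ω
Step 3 — Series combination: Z_total = R + L + C = 2220 - j1297 Ω = 2571∠-30.3° Ω.

Z = 2220 - j1297 Ω = 2571∠-30.3° Ω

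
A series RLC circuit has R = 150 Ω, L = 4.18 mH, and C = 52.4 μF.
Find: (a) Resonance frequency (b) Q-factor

Step 1 — Resonance condition Im(Z)=0 gives ω₀ = 1/√(LC).
Step 2 — ω₀ = 1/√(0.00418·5.24e-05) = 2137 rad/s.
Step 3 — f₀ = ω₀/(2π) = 340.1 Hz.
Step 4 — Series Q: Q = ω₀L/R = 2137·0.00418/150 = 0.05954.

(a) f₀ = 340.1 Hz  (b) Q = 0.05954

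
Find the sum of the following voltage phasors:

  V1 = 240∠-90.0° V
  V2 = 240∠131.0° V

Step 1 — Convert each phasor to rectangular form:
  V1 = 240·(cos(-90.0°) + j·sin(-90.0°)) = 0 - j240 V
  V2 = 240·(cos(131.0°) + j·sin(131.0°)) = -157.5 + j181.1 V
Step 2 — Sum components: V_total = -157.5 - j58.87 V.
Step 3 — Convert to polar: |V_total| = 168.1 V, ∠V_total = -159.5°.

V_total = 168.1∠-159.5° V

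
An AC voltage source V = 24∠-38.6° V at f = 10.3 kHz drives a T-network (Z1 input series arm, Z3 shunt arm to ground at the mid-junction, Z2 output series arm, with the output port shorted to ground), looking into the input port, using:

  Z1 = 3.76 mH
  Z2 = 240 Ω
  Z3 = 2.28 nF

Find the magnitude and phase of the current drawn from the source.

Step 1 — Angular frequency: ω = 2π·f = 2π·1.03e+04 = 6.472e+04 rad/s.
Step 2 — Component impedances:
  Z1: Z = jωL = j·6.472e+04·0.00376 = 0 + j243.3 Ω
  Z2: Z = R = 240 Ω
  Z3: Z = 1/(jωC) = -j/(ω·C) = 0 - j6777 Ω
Step 3 — With the output port shorted to ground, the output series arm Z2 runs from the junction to ground; the shunt arm Z3 also runs from the junction to ground. They appear in parallel: Z3 || Z2 = 239.7 - j8.488 Ω.
Step 4 — Series with input arm Z1: Z_in = Z1 + (Z3 || Z2) = 239.7 + j234.8 Ω = 335.6∠44.4° Ω.
Step 5 — Source phasor: V = 24∠-38.6° V = 18.76 - j14.97 V.
Step 6 — Ohm's law: I = V / Z_total = (18.76 - j14.97) / (239.7 + j234.8) = 0.008699 - j0.07099 A.
Step 7 — Convert to polar: |I| = 0.07152 A, ∠I = -83.0°.

I = 0.07152∠-83.0° A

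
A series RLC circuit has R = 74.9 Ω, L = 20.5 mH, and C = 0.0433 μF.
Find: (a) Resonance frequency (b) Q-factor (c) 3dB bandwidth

Step 1 — Resonance condition Im(Z)=0 gives ω₀ = 1/√(LC).
Step 2 — ω₀ = 1/√(0.0205·4.33e-08) = 3.356e+04 rad/s.
Step 3 — f₀ = ω₀/(2π) = 5342 Hz.
Step 4 — Series Q: Q = ω₀L/R = 3.356e+04·0.0205/74.9 = 9.187.
Step 5 — 3dB bandwidth: Δω = ω₀/Q = 3654 rad/s; BW = Δω/(2π) = 581.5 Hz.

(a) f₀ = 5342 Hz  (b) Q = 9.187  (c) BW = 581.5 Hz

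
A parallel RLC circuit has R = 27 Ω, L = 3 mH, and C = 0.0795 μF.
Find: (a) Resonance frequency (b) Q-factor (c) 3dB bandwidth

Step 1 — Resonance: ω₀ = 1/√(LC) = 1/√(0.003·7.95e-08) = 6.475e+04 rad/s.
Step 2 — f₀ = ω₀/(2π) = 1.031e+04 Hz.
Step 3 — Parallel Q: Q = R/(ω₀L) = 27/(6.475e+04·0.003) = 0.139.
Step 4 — Bandwidth: Δω = ω₀/Q = 4.659e+05 rad/s; BW = Δω/(2π) = 7.415e+04 Hz.

(a) f₀ = 1.031e+04 Hz  (b) Q = 0.139  (c) BW = 7.415e+04 Hz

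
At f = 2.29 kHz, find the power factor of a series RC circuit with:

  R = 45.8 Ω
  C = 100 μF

Step 1 — Angular frequency: ω = 2π·f = 2π·2290 = 1.439e+04 rad/s.
Step 2 — Component impedances:
  R: Z = R = 45.8 Ω
  C: Z = 1/(jωC) = -j/(ω·C) = 0 - j0.695 Ω
Step 3 — Series combination: Z_total = R + C = 45.8 - j0.695 Ω = 45.81∠-0.9° Ω.
Step 4 — Power factor: PF = cos(φ) = Re(Z)/|Z| = 45.8/45.805 = 0.9999.
Step 5 — Type: Im(Z) = -0.695 ⇒ leading (phase φ = -0.9°).

PF = 0.9999 (leading, φ = -0.9°)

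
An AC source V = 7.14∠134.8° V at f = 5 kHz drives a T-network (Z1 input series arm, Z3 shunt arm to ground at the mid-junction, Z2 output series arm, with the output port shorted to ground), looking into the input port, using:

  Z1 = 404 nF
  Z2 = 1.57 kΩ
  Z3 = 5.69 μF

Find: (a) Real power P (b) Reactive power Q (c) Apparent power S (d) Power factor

Step 1 — Angular frequency: ω = 2π·f = 2π·5000 = 3.142e+04 rad/s.
Step 2 — Component impedances:
  Z1: Z = 1/(jωC) = -j/(ω·C) = 0 - j78.79 Ω
  Z2: Z = R = 1570 Ω
  Z3: Z = 1/(jωC) = -j/(ω·C) = 0 - j5.594 Ω
Step 3 — With the output port shorted to ground, the output series arm Z2 runs from the junction to ground; the shunt arm Z3 also runs from the junction to ground. They appear in parallel: Z3 || Z2 = 0.01993 - j5.594 Ω.
Step 4 — Series with input arm Z1: Z_in = Z1 + (Z3 || Z2) = 0.01993 - j84.38 Ω = 84.38∠-90.0° Ω.
Step 5 — Source phasor: V = 7.14∠134.8° V = -5.031 + j5.066 V.
Step 6 — Current: I = V / Z = -0.06005 - j0.05961 A = 0.08461∠-135.2° A.
Step 7 — Complex power: S = V·I* = 0.0001427 - j0.6041 VA.
Step 8 — Real power: P = Re(S) = 0.0001427 W.
Step 9 — Reactive power: Q = Im(S) = -0.6041 VAR.
Step 10 — Apparent power: |S| = 0.6041 VA.
Step 11 — Power factor: PF = P/|S| = 0.0002362 (leading).

(a) P = 0.0001427 W  (b) Q = -0.6041 VAR  (c) S = 0.6041 VA  (d) PF = 0.0002362 (leading)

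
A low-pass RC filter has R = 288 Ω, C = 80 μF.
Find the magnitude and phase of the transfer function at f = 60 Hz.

Step 1 — Angular frequency: ω = 2π·60 = 377 rad/s.
Step 2 — Transfer function: H(jω) = 1/(1 + jωRC).
Step 3 — Denominator: 1 + jωRC = 1 + j·377·288·8e-05 = 1 + j8.686.
Step 4 — H = 0.01308 - j0.1136.
Step 5 — Magnitude: |H| = 0.1144 (-18.8 dB); phase: φ = -83.4°.

|H| = 0.1144 (-18.8 dB), φ = -83.4°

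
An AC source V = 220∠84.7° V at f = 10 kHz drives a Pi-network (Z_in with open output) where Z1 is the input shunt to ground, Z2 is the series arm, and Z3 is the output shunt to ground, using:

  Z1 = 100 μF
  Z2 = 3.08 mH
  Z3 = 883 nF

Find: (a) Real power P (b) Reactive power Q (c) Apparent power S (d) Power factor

Step 1 — Angular frequency: ω = 2π·f = 2π·1e+04 = 6.283e+04 rad/s.
Step 2 — Component impedances:
  Z1: Z = 1/(jωC) = -j/(ω·C) = 0 - j0.1592 Ω
  Z2: Z = jωL = j·6.283e+04·0.00308 = 0 + j193.5 Ω
  Z3: Z = 1/(jωC) = -j/(ω·C) = 0 - j18.02 Ω
Step 3 — With open output, the series arm Z2 and the output shunt Z3 appear in series to ground: Z2 + Z3 = 0 + j175.5 Ω.
Step 4 — Parallel with input shunt Z1: Z_in = Z1 || (Z2 + Z3) = 0 - j0.1593 Ω = 0.1593∠-90.0° Ω.
Step 5 — Source phasor: V = 220∠84.7° V = 20.32 + j219.1 V.
Step 6 — Current: I = V / Z = -1375 + j127.6 A = 1381∠174.7° A.
Step 7 — Complex power: S = V·I* = 0 - j3.038e+05 VA.
Step 8 — Real power: P = Re(S) = 0 W.
Step 9 — Reactive power: Q = Im(S) = -3.038e+05 VAR.
Step 10 — Apparent power: |S| = 3.038e+05 VA.
Step 11 — Power factor: PF = P/|S| = 0 (leading).

(a) P = 0 W  (b) Q = -3.038e+05 VAR  (c) S = 3.038e+05 VA  (d) PF = 0 (leading)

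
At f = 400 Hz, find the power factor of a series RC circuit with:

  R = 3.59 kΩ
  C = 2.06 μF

Step 1 — Angular frequency: ω = 2π·f = 2π·400 = 2513 rad/s.
Step 2 — Component impedances:
  R: Z = R = 3590 Ω
  C: Z = 1/(jωC) = -j/(ω·C) = 0 - j193.1 Ω
Step 3 — Series combination: Z_total = R + C = 3590 - j193.1 Ω = 3595∠-3.1° Ω.
Step 4 — Power factor: PF = cos(φ) = Re(Z)/|Z| = 3590/3595 = 0.9986.
Step 5 — Type: Im(Z) = -193.1 ⇒ leading (phase φ = -3.1°).

PF = 0.9986 (leading, φ = -3.1°)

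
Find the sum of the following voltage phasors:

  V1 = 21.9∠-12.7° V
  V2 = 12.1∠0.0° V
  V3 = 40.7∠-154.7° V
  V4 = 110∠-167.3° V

Step 1 — Convert each phasor to rectangular form:
  V1 = 21.9·(cos(-12.7°) + j·sin(-12.7°)) = 21.36 - j4.815 V
  V2 = 12.1·(cos(0.0°) + j·sin(0.0°)) = 12.1 V
  V3 = 40.7·(cos(-154.7°) + j·sin(-154.7°)) = -36.8 - j17.39 V
  V4 = 110·(cos(-167.3°) + j·sin(-167.3°)) = -107.3 - j24.18 V
Step 2 — Sum components: V_total = -110.6 - j46.39 V.
Step 3 — Convert to polar: |V_total| = 120 V, ∠V_total = -157.3°.

V_total = 120∠-157.3° V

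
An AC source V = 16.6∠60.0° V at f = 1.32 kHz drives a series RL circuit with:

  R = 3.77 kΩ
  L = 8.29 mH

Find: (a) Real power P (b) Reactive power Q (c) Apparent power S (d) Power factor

Step 1 — Angular frequency: ω = 2π·f = 2π·1320 = 8294 rad/s.
Step 2 — Component impedances:
  R: Z = R = 3770 Ω
  L: Z = jωL = j·8294·0.00829 = 0 + j68.76 Ω
Step 3 — Series combination: Z_total = R + L = 3770 + j68.76 Ω = 3771∠1.0° Ω.
Step 4 — Source phasor: V = 16.6∠60.0° V = 8.3 + j14.38 V.
Step 5 — Current: I = V / Z = 0.00227 + j0.003772 A = 0.004402∠59.0° A.
Step 6 — Complex power: S = V·I* = 0.07307 + j0.001333 VA.
Step 7 — Real power: P = Re(S) = 0.07307 W.
Step 8 — Reactive power: Q = Im(S) = 0.001333 VAR.
Step 9 — Apparent power: |S| = 0.07308 VA.
Step 10 — Power factor: PF = P/|S| = 0.9998 (lagging).

(a) P = 0.07307 W  (b) Q = 0.001333 VAR  (c) S = 0.07308 VA  (d) PF = 0.9998 (lagging)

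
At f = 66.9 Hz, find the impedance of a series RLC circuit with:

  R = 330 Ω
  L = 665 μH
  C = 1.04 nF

Step 1 — Angular frequency: ω = 2π·f = 2π·66.9 = 420.3 rad/s.
Step 2 — Component impedances:
  R: Z = R = 330 Ω
  L: Z = jωL = j·420.3·0.000665 = 0 + j0.2795 Ω
  C: Z = 1/(jωC) = -j/(ω·C) = 0 - j2.287e+06 Ω
Step 3 — Series combination: Z_total = R + L + C = 330 - j2.287e+06 Ω = 2.287e+06∠-90.0° Ω.

Z = 330 - j2.287e+06 Ω = 2.287e+06∠-90.0° Ω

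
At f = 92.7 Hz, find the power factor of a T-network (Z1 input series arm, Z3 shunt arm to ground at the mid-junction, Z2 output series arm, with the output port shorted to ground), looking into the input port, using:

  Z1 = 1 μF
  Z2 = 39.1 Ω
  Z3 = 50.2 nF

Step 1 — Angular frequency: ω = 2π·f = 2π·92.7 = 582.5 rad/s.
Step 2 — Component impedances:
  Z1: Z = 1/(jωC) = -j/(ω·C) = 0 - j1717 Ω
  Z2: Z = R = 39.1 Ω
  Z3: Z = 1/(jωC) = -j/(ω·C) = 0 - j3.42e+04 Ω
Step 3 — With the output port shorted to ground, the output series arm Z2 runs from the junction to ground; the shunt arm Z3 also runs from the junction to ground. They appear in parallel: Z3 || Z2 = 39.1 - j0.0447 Ω.
Step 4 — Series with input arm Z1: Z_in = Z1 + (Z3 || Z2) = 39.1 - j1717 Ω = 1717∠-88.7° Ω.
Step 5 — Power factor: PF = cos(φ) = Re(Z)/|Z| = 39.1/1717 = 0.02277.
Step 6 — Type: Im(Z) = -1717 ⇒ leading (phase φ = -88.7°).

PF = 0.02277 (leading, φ = -88.7°)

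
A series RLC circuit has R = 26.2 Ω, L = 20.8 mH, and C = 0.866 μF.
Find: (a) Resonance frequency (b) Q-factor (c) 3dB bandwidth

Step 1 — Resonance condition Im(Z)=0 gives ω₀ = 1/√(LC).
Step 2 — ω₀ = 1/√(0.0208·8.66e-07) = 7451 rad/s.
Step 3 — f₀ = ω₀/(2π) = 1186 Hz.
Step 4 — Series Q: Q = ω₀L/R = 7451·0.0208/26.2 = 5.915.
Step 5 — 3dB bandwidth: Δω = ω₀/Q = 1260 rad/s; BW = Δω/(2π) = 200.5 Hz.

(a) f₀ = 1186 Hz  (b) Q = 5.915  (c) BW = 200.5 Hz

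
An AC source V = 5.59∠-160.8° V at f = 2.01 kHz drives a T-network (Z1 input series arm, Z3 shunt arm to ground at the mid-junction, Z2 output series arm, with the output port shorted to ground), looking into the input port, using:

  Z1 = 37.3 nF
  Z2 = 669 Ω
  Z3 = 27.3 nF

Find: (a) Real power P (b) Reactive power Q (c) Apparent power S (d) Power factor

Step 1 — Angular frequency: ω = 2π·f = 2π·2010 = 1.263e+04 rad/s.
Step 2 — Component impedances:
  Z1: Z = 1/(jωC) = -j/(ω·C) = 0 - j2123 Ω
  Z2: Z = R = 669 Ω
  Z3: Z = 1/(jωC) = -j/(ω·C) = 0 - j2900 Ω
Step 3 — With the output port shorted to ground, the output series arm Z2 runs from the junction to ground; the shunt arm Z3 also runs from the junction to ground. They appear in parallel: Z3 || Z2 = 635.2 - j146.5 Ω.
Step 4 — Series with input arm Z1: Z_in = Z1 + (Z3 || Z2) = 635.2 - j2269 Ω = 2357∠-74.4° Ω.
Step 5 — Source phasor: V = 5.59∠-160.8° V = -5.279 - j1.838 V.
Step 6 — Current: I = V / Z = 0.0001474 - j0.002368 A = 0.002372∠-86.4° A.
Step 7 — Complex power: S = V·I* = 0.003574 - j0.01277 VA.
Step 8 — Real power: P = Re(S) = 0.003574 W.
Step 9 — Reactive power: Q = Im(S) = -0.01277 VAR.
Step 10 — Apparent power: |S| = 0.01326 VA.
Step 11 — Power factor: PF = P/|S| = 0.2695 (leading).

(a) P = 0.003574 W  (b) Q = -0.01277 VAR  (c) S = 0.01326 VA  (d) PF = 0.2695 (leading)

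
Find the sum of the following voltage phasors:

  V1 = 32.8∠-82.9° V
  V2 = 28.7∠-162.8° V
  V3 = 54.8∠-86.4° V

Step 1 — Convert each phasor to rectangular form:
  V1 = 32.8·(cos(-82.9°) + j·sin(-82.9°)) = 4.054 - j32.55 V
  V2 = 28.7·(cos(-162.8°) + j·sin(-162.8°)) = -27.42 - j8.487 V
  V3 = 54.8·(cos(-86.4°) + j·sin(-86.4°)) = 3.441 - j54.69 V
Step 2 — Sum components: V_total = -19.92 - j95.73 V.
Step 3 — Convert to polar: |V_total| = 97.78 V, ∠V_total = -101.8°.

V_total = 97.78∠-101.8° V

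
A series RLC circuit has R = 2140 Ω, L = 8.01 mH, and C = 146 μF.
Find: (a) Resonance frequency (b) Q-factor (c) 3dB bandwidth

Step 1 — Resonance: ω₀ = 1/√(LC) = 1/√(0.00801·0.000146) = 924.7 rad/s.
Step 2 — f₀ = ω₀/(2π) = 147.2 Hz.
Step 3 — Series Q: Q = ω₀L/R = 924.7·0.00801/2140 = 0.003461.
Step 4 — Bandwidth: Δω = ω₀/Q = 2.672e+05 rad/s; BW = Δω/(2π) = 4.252e+04 Hz.

(a) f₀ = 147.2 Hz  (b) Q = 0.003461  (c) BW = 4.252e+04 Hz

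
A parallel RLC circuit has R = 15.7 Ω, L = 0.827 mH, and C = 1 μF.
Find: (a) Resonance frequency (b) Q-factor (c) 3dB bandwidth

Step 1 — Resonance: ω₀ = 1/√(LC) = 1/√(0.000827·1e-06) = 3.477e+04 rad/s.
Step 2 — f₀ = ω₀/(2π) = 5534 Hz.
Step 3 — Parallel Q: Q = R/(ω₀L) = 15.7/(3.477e+04·0.000827) = 0.5459.
Step 4 — Bandwidth: Δω = ω₀/Q = 6.369e+04 rad/s; BW = Δω/(2π) = 1.014e+04 Hz.

(a) f₀ = 5534 Hz  (b) Q = 0.5459  (c) BW = 1.014e+04 Hz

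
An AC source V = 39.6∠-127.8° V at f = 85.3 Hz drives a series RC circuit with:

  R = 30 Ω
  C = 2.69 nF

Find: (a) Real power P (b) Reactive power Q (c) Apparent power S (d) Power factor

Step 1 — Angular frequency: ω = 2π·f = 2π·85.3 = 536 rad/s.
Step 2 — Component impedances:
  R: Z = R = 30 Ω
  C: Z = 1/(jωC) = -j/(ω·C) = 0 - j6.936e+05 Ω
Step 3 — Series combination: Z_total = R + C = 30 - j6.936e+05 Ω = 6.936e+05∠-90.0° Ω.
Step 4 — Source phasor: V = 39.6∠-127.8° V = -24.27 - j31.29 V.
Step 5 — Current: I = V / Z = 4.511e-05 - j3.499e-05 A = 5.709e-05∠-37.8° A.
Step 6 — Complex power: S = V·I* = 9.779e-08 - j0.002261 VA.
Step 7 — Real power: P = Re(S) = 9.779e-08 W.
Step 8 — Reactive power: Q = Im(S) = -0.002261 VAR.
Step 9 — Apparent power: |S| = 0.002261 VA.
Step 10 — Power factor: PF = P/|S| = 4.325e-05 (leading).

(a) P = 9.779e-08 W  (b) Q = -0.002261 VAR  (c) S = 0.002261 VA  (d) PF = 4.325e-05 (leading)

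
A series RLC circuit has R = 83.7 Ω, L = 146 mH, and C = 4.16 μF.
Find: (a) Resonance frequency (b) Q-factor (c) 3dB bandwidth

Step 1 — Resonance: ω₀ = 1/√(LC) = 1/√(0.146·4.16e-06) = 1283 rad/s.
Step 2 — f₀ = ω₀/(2π) = 204.2 Hz.
Step 3 — Series Q: Q = ω₀L/R = 1283·0.146/83.7 = 2.238.
Step 4 — Bandwidth: Δω = ω₀/Q = 573.3 rad/s; BW = Δω/(2π) = 91.24 Hz.

(a) f₀ = 204.2 Hz  (b) Q = 2.238  (c) BW = 91.24 Hz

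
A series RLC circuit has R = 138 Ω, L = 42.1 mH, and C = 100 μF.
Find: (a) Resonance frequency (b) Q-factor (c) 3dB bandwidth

Step 1 — Resonance: ω₀ = 1/√(LC) = 1/√(0.0421·0.0001) = 487.4 rad/s.
Step 2 — f₀ = ω₀/(2π) = 77.57 Hz.
Step 3 — Series Q: Q = ω₀L/R = 487.4·0.0421/138 = 0.1487.
Step 4 — Bandwidth: Δω = ω₀/Q = 3278 rad/s; BW = Δω/(2π) = 521.7 Hz.

(a) f₀ = 77.57 Hz  (b) Q = 0.1487  (c) BW = 521.7 Hz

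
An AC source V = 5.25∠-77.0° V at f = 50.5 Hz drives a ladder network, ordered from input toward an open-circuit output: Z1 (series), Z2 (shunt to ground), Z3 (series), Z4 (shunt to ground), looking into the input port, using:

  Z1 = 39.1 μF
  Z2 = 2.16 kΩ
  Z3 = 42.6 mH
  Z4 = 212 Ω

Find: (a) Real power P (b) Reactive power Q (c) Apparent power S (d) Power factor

Step 1 — Angular frequency: ω = 2π·f = 2π·50.5 = 317.3 rad/s.
Step 2 — Component impedances:
  Z1: Z = 1/(jωC) = -j/(ω·C) = 0 - j80.6 Ω
  Z2: Z = R = 2160 Ω
  Z3: Z = jωL = j·317.3·0.0426 = 0 + j13.52 Ω
  Z4: Z = R = 212 Ω
Step 3 — Ladder network (open output): work backward from the far end, alternating series and parallel combinations. Z_in = 193.1 - j69.39 Ω = 205.2∠-19.8° Ω.
Step 4 — Source phasor: V = 5.25∠-77.0° V = 1.181 - j5.115 V.
Step 5 — Current: I = V / Z = 0.01385 - j0.02151 A = 0.02558∠-57.2° A.
Step 6 — Complex power: S = V·I* = 0.1264 - j0.04542 VA.
Step 7 — Real power: P = Re(S) = 0.1264 W.
Step 8 — Reactive power: Q = Im(S) = -0.04542 VAR.
Step 9 — Apparent power: |S| = 0.1343 VA.
Step 10 — Power factor: PF = P/|S| = 0.9411 (leading).

(a) P = 0.1264 W  (b) Q = -0.04542 VAR  (c) S = 0.1343 VA  (d) PF = 0.9411 (leading)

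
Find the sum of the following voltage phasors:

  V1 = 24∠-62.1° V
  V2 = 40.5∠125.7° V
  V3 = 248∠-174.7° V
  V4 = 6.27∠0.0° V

Step 1 — Convert each phasor to rectangular form:
  V1 = 24·(cos(-62.1°) + j·sin(-62.1°)) = 11.23 - j21.21 V
  V2 = 40.5·(cos(125.7°) + j·sin(125.7°)) = -23.63 + j32.89 V
  V3 = 248·(cos(-174.7°) + j·sin(-174.7°)) = -246.9 - j22.91 V
  V4 = 6.27·(cos(0.0°) + j·sin(0.0°)) = 6.27 V
Step 2 — Sum components: V_total = -253.1 - j11.23 V.
Step 3 — Convert to polar: |V_total| = 253.3 V, ∠V_total = -177.5°.

V_total = 253.3∠-177.5° V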